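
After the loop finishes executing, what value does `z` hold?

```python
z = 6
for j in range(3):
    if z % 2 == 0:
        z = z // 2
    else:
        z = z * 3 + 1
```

Let's trace through this code step by step.

Initialize: z = 6
Entering loop: for j in range(3):
After iteration 1: j = 0, z = 3
After iteration 2: j = 1, z = 10
After iteration 3: j = 2, z = 5
Loop ends.

Final answer: 5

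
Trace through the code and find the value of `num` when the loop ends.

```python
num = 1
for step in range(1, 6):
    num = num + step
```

Let's trace through this code step by step.

Initialize: num = 1
Entering loop: for step in range(1, 6):
After iteration 1: step = 1, num = 2
After iteration 2: step = 2, num = 4
After iteration 3: step = 3, num = 7
After iteration 4: step = 4, num = 11
After iteration 5: step = 5, num = 16
Loop ends.

Final answer: 16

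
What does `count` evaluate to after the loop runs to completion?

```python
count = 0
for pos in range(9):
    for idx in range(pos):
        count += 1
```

Let's trace through this code step by step.

Initialize: count = 0
Entering loop: for pos in range(9):
After iteration 1: pos = 0, count = 0
After iteration 2: pos = 1, count = 1, idx = 0
After iteration 3: pos = 2, count = 3, idx = 1
After iteration 4: pos = 3, count = 6, idx = 2
After iteration 5: pos = 4, count = 10, idx = 3
After iteration 6: pos = 5, count = 15, idx = 4
After iteration 7: pos = 6, count = 21, idx = 5
After iteration 8: pos = 7, count = 28, idx = 6
After iteration 9: pos = 8, count = 36, idx = 7
Loop ends.

Final answer: 36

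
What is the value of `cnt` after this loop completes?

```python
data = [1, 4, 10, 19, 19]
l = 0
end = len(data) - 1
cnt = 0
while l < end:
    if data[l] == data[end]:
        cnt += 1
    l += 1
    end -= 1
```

Let's trace through this code step by step.

Initialize: data = [1, 4, 10, 19, 19]
Initialize: l = 0
Initialize: end = 4
Initialize: cnt = 0
Entering loop: while l < end:
After iteration 1: l = 1, end = 3, cnt = 0
After iteration 2: l = 2, end = 2, cnt = 0
Loop ends.

Final answer: 0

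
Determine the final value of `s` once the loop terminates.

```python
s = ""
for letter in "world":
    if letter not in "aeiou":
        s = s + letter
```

Let's trace through this code step by step.

Initialize: s = ''
Entering loop: for letter in "world":
After iteration 1: letter = 'w', s = 'w'
After iteration 2: letter = 'o', s = 'w'
After iteration 3: letter = 'r', s = 'wr'
After iteration 4: letter = 'l', s = 'wrl'
After iteration 5: letter = 'd', s = 'wrld'
Loop ends.

Final answer: 'wrld'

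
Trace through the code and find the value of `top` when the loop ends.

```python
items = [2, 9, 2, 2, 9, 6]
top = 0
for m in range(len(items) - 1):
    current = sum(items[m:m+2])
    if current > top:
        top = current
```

Let's trace through this code step by step.

Initialize: items = [2, 9, 2, 2, 9, 6]
Initialize: top = 0
Entering loop: for m in range(len(items) - 1):
After iteration 1: m = 0, top = 11, current = 11
After iteration 2: m = 1, top = 11, current = 11
After iteration 3: m = 2, top = 11, current = 4
After iteration 4: m = 3, top = 11, current = 11
After iteration 5: m = 4, top = 15, current = 15
Loop ends.

Final answer: 15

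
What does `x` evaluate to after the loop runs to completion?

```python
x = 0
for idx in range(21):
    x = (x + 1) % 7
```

Let's trace through this code step by step.

Initialize: x = 0
Entering loop: for idx in range(21):
After iteration 1: idx = 0, x = 1
After iteration 2: idx = 1, x = 2
After iteration 3: idx = 2, x = 3
After iteration 4: idx = 3, x = 4
After iteration 5: idx = 4, x = 5
After iteration 6: idx = 5, x = 6
After iteration 7: idx = 6, x = 0
After iteration 8: idx = 7, x = 1
After iteration 9: idx = 8, x = 2
After iteration 10: idx = 9, x = 3
After iteration 11: idx = 10, x = 4
After iteration 12: idx = 11, x = 5
After iteration 13: idx = 12, x = 6
After iteration 14: idx = 13, x = 0
After iteration 15: idx = 14, x = 1
After iteration 16: idx = 15, x = 2
After iteration 17: idx = 16, x = 3
After iteration 18: idx = 17, x = 4
After iteration 19: idx = 18, x = 5
After iteration 20: idx = 19, x = 6
After iteration 21: idx = 20, x = 0
Loop ends.

Final answer: 0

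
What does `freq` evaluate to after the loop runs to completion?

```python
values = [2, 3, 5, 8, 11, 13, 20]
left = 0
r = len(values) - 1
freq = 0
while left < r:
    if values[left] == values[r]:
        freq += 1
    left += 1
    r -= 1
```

Let's trace through this code step by step.

Initialize: values = [2, 3, 5, 8, 11, 13, 20]
Initialize: left = 0
Initialize: r = 6
Initialize: freq = 0
Entering loop: while left < r:
After iteration 1: left = 1, r = 5, freq = 0
After iteration 2: left = 2, r = 4, freq = 0
After iteration 3: left = 3, r = 3, freq = 0
Loop ends.

Final answer: 0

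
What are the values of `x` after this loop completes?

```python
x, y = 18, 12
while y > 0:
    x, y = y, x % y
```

Let's trace through this code step by step.

Initialize: x = 18
Initialize: y = 12
Entering loop: while y > 0:
After iteration 1: x = 12, y = 6
After iteration 2: x = 6, y = 0
Loop ends.

Final answer: 6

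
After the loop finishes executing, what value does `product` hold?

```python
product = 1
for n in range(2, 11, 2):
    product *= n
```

Let's trace through this code step by step.

Initialize: product = 1
Entering loop: for n in range(2, 11, 2):
After iteration 1: n = 2, product = 2
After iteration 2: n = 4, product = 8
After iteration 3: n = 6, product = 48
After iteration 4: n = 8, product = 384
After iteration 5: n = 10, product = 3840
Loop ends.

Final answer: 3840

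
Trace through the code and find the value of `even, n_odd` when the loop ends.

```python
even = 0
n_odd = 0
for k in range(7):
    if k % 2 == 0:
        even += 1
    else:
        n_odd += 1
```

Let's trace through this code step by step.

Initialize: even = 0
Initialize: n_odd = 0
Entering loop: for k in range(7):
After iteration 1: k = 0, even = 1, n_odd = 0
After iteration 2: k = 1, even = 1, n_odd = 1
After iteration 3: k = 2, even = 2, n_odd = 1
After iteration 4: k = 3, even = 2, n_odd = 2
After iteration 5: k = 4, even = 3, n_odd = 2
After iteration 6: k = 5, even = 3, n_odd = 3
After iteration 7: k = 6, even = 4, n_odd = 3
Loop ends.

Final answer: 4, 3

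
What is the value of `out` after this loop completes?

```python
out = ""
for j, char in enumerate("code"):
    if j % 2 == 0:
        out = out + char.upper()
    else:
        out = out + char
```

Let's trace through this code step by step.

Initialize: out = ''
Entering loop: for j, char in enumerate("code"):
After iteration 1: j = 0, char = 'c', out = 'C'
After iteration 2: j = 1, char = 'o', out = 'Co'
After iteration 3: j = 2, char = 'd', out = 'CoD'
After iteration 4: j = 3, char = 'e', out = 'CoDe'
Loop ends.

Final answer: 'CoDe'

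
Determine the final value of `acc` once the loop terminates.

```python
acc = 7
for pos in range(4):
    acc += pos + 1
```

Let's trace through this code step by step.

Initialize: acc = 7
Entering loop: for pos in range(4):
After iteration 1: pos = 0, acc = 8
After iteration 2: pos = 1, acc = 10
After iteration 3: pos = 2, acc = 13
After iteration 4: pos = 3, acc = 17
Loop ends.

Final answer: 17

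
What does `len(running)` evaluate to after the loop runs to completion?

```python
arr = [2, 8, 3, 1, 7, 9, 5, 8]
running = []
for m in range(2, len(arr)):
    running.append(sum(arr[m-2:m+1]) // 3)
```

Let's trace through this code step by step.

Initialize: arr = [2, 8, 3, 1, 7, 9, 5, 8]
Initialize: running = []
Entering loop: for m in range(2, len(arr)):
After iteration 1: m = 2, running = [4]
After iteration 2: m = 3, running = [4, 4]
After iteration 3: m = 4, running = [4, 4, 3]
After iteration 4: m = 5, running = [4, 4, 3, 5]
After iteration 5: m = 6, running = [4, 4, 3, 5, 7]
After iteration 6: m = 7, running = [4, 4, 3, 5, 7, 7]
Loop ends.
len(running) = 6

Final answer: 6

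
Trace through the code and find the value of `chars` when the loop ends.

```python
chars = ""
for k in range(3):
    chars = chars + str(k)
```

Let's trace through this code step by step.

Initialize: chars = ''
Entering loop: for k in range(3):
After iteration 1: k = 0, chars = '0'
After iteration 2: k = 1, chars = '01'
After iteration 3: k = 2, chars = '012'
Loop ends.

Final answer: '012'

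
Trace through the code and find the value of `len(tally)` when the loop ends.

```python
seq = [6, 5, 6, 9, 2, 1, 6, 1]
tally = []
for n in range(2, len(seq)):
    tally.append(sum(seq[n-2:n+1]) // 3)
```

Let's trace through this code step by step.

Initialize: seq = [6, 5, 6, 9, 2, 1, 6, 1]
Initialize: tally = []
Entering loop: for n in range(2, len(seq)):
After iteration 1: n = 2, tally = [5]
After iteration 2: n = 3, tally = [5, 6]
After iteration 3: n = 4, tally = [5, 6, 5]
After iteration 4: n = 5, tally = [5, 6, 5, 4]
After iteration 5: n = 6, tally = [5, 6, 5, 4, 3]
After iteration 6: n = 7, tally = [5, 6, 5, 4, 3, 2]
Loop ends.
len(tally) = 6

Final answer: 6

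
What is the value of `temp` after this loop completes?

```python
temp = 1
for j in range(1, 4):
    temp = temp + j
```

Let's trace through this code step by step.

Initialize: temp = 1
Entering loop: for j in range(1, 4):
After iteration 1: j = 1, temp = 2
After iteration 2: j = 2, temp = 4
After iteration 3: j = 3, temp = 7
Loop ends.

Final answer: 7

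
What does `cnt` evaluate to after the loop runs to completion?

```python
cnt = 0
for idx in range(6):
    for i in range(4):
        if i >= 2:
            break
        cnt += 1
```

Let's trace through this code step by step.

Initialize: cnt = 0
Entering loop: for idx in range(6):
After iteration 1: idx = 0, cnt = 2
After iteration 2: idx = 1, cnt = 4
After iteration 3: idx = 2, cnt = 6
After iteration 4: idx = 3, cnt = 8
After iteration 5: idx = 4, cnt = 10
After iteration 6: idx = 5, cnt = 12
Loop ends.

Final answer: 12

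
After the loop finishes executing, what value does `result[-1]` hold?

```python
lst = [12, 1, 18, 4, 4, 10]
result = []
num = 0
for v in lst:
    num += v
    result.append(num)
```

Let's trace through this code step by step.

Initialize: lst = [12, 1, 18, 4, 4, 10]
Initialize: result = []
Initialize: num = 0
Entering loop: for v in lst:
After iteration 1: v = 12, result = [12], num = 12
After iteration 2: v = 1, result = [12, 13], num = 13
After iteration 3: v = 18, result = [12, 13, 31], num = 31
After iteration 4: v = 4, result = [12, 13, 31, 35], num = 35
After iteration 5: v = 4, result = [12, 13, 31, 35, 39], num = 39
After iteration 6: v = 10, result = [12, 13, 31, 35, 39, 49], num = 49
Loop ends.
result[-1] = 49

Final answer: 49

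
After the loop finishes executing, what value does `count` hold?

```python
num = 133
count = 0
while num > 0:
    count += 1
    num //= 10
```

Let's trace through this code step by step.

Initialize: num = 133
Initialize: count = 0
Entering loop: while num > 0:
After iteration 1: num = 13, count = 1
After iteration 2: num = 1, count = 2
After iteration 3: num = 0, count = 3
Loop ends.

Final answer: 3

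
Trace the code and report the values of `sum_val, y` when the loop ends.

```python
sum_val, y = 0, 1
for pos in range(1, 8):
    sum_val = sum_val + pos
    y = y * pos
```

Let's trace through this code step by step.

Initialize: sum_val = 0
Initialize: y = 1
Entering loop: for pos in range(1, 8):
After iteration 1: pos = 1, sum_val = 1, y = 1
After iteration 2: pos = 2, sum_val = 3, y = 2
After iteration 3: pos = 3, sum_val = 6, y = 6
After iteration 4: pos = 4, sum_val = 10, y = 24
After iteration 5: pos = 5, sum_val = 15, y = 120
After iteration 6: pos = 6, sum_val = 21, y = 720
After iteration 7: pos = 7, sum_val = 28, y = 5040
Loop ends.

Final answer: 28, 5040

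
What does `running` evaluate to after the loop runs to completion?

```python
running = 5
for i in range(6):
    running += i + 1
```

Let's trace through this code step by step.

Initialize: running = 5
Entering loop: for i in range(6):
After iteration 1: i = 0, running = 6
After iteration 2: i = 1, running = 8
After iteration 3: i = 2, running = 11
After iteration 4: i = 3, running = 15
After iteration 5: i = 4, running = 20
After iteration 6: i = 5, running = 26
Loop ends.

Final answer: 26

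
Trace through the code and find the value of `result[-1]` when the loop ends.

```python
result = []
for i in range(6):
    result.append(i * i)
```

Let's trace through this code step by step.

Initialize: result = []
Entering loop: for i in range(6):
After iteration 1: i = 0, result = [0]
After iteration 2: i = 1, result = [0, 1]
After iteration 3: i = 2, result = [0, 1, 4]
After iteration 4: i = 3, result = [0, 1, 4, 9]
After iteration 5: i = 4, result = [0, 1, 4, 9, 16]
After iteration 6: i = 5, result = [0, 1, 4, 9, 16, 25]
Loop ends.
result[-1] = 25

Final answer: 25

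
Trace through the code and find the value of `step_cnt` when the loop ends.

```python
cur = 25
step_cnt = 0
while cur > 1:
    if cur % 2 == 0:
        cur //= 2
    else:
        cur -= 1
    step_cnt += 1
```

Let's trace through this code step by step.

Initialize: cur = 25
Initialize: step_cnt = 0
Entering loop: while cur > 1:
After iteration 1: cur = 24, step_cnt = 1
After iteration 2: cur = 12, step_cnt = 2
After iteration 3: cur = 6, step_cnt = 3
After iteration 4: cur = 3, step_cnt = 4
After iteration 5: cur = 2, step_cnt = 5
After iteration 6: cur = 1, step_cnt = 6
Loop ends.

Final answer: 6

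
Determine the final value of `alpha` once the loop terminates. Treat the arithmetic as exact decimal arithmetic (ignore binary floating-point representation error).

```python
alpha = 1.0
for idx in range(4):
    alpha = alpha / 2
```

Let's trace through this code step by step.

Initialize: alpha = 1.0
Entering loop: for idx in range(4):
After iteration 1: idx = 0, alpha = 0.5
After iteration 2: idx = 1, alpha = 0.25
After iteration 3: idx = 2, alpha = 0.125
After iteration 4: idx = 3, alpha = 0.0625
Loop ends.

Final answer: 0.0625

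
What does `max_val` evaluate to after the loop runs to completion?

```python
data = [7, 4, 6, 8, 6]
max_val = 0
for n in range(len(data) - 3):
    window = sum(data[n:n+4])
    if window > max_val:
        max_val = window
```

Let's trace through this code step by step.

Initialize: data = [7, 4, 6, 8, 6]
Initialize: max_val = 0
Entering loop: for n in range(len(data) - 3):
After iteration 1: n = 0, max_val = 25, window = 25
After iteration 2: n = 1, max_val = 25, window = 24
Loop ends.

Final answer: 25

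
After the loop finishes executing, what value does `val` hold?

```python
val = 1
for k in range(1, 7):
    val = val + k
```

Let's trace through this code step by step.

Initialize: val = 1
Entering loop: for k in range(1, 7):
After iteration 1: k = 1, val = 2
After iteration 2: k = 2, val = 4
After iteration 3: k = 3, val = 7
After iteration 4: k = 4, val = 11
After iteration 5: k = 5, val = 16
After iteration 6: k = 6, val = 22
Loop ends.

Final answer: 22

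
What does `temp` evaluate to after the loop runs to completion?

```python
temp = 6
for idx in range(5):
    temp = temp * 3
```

Let's trace through this code step by step.

Initialize: temp = 6
Entering loop: for idx in range(5):
After iteration 1: idx = 0, temp = 18
After iteration 2: idx = 1, temp = 54
After iteration 3: idx = 2, temp = 162
After iteration 4: idx = 3, temp = 486
After iteration 5: idx = 4, temp = 1458
Loop ends.

Final answer: 1458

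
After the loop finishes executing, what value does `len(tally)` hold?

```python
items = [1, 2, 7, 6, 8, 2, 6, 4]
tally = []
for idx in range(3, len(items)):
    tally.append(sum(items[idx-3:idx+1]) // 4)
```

Let's trace through this code step by step.

Initialize: items = [1, 2, 7, 6, 8, 2, 6, 4]
Initialize: tally = []
Entering loop: for idx in range(3, len(items)):
After iteration 1: idx = 3, tally = [4]
After iteration 2: idx = 4, tally = [4, 5]
After iteration 3: idx = 5, tally = [4, 5, 5]
After iteration 4: idx = 6, tally = [4, 5, 5, 5]
After iteration 5: idx = 7, tally = [4, 5, 5, 5, 5]
Loop ends.
len(tally) = 5

Final answer: 5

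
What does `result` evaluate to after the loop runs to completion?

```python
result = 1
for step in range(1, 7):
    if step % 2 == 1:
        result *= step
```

Let's trace through this code step by step.

Initialize: result = 1
Entering loop: for step in range(1, 7):
After iteration 1: step = 1, result = 1
After iteration 2: step = 2, result = 1
After iteration 3: step = 3, result = 3
After iteration 4: step = 4, result = 3
After iteration 5: step = 5, result = 15
After iteration 6: step = 6, result = 15
Loop ends.

Final answer: 15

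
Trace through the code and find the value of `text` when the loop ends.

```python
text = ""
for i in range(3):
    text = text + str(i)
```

Let's trace through this code step by step.

Initialize: text = ''
Entering loop: for i in range(3):
After iteration 1: i = 0, text = '0'
After iteration 2: i = 1, text = '01'
After iteration 3: i = 2, text = '012'
Loop ends.

Final answer: '012'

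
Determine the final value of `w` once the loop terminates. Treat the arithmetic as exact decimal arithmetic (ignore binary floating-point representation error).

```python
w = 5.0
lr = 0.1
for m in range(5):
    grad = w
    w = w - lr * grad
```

Let's trace through this code step by step.

Initialize: w = 5.0
Initialize: lr = 0.1
Entering loop: for m in range(5):
After iteration 1: m = 0, w = 4.5, grad = 5.0
After iteration 2: m = 1, w = 4.05, grad = 4.5
After iteration 3: m = 2, w = 3.645, grad = 4.05
After iteration 4: m = 3, w = 3.2805, grad = 3.645
After iteration 5: m = 4, w = 2.95245, grad = 3.2805
Loop ends.

Final answer: 2.95245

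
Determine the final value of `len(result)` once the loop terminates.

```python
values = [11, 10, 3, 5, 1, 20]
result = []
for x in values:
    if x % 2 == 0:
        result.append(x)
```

Let's trace through this code step by step.

Initialize: values = [11, 10, 3, 5, 1, 20]
Initialize: result = []
Entering loop: for x in values:
After iteration 1: x = 11, result = []
After iteration 2: x = 10, result = [10]
After iteration 3: x = 3, result = [10]
After iteration 4: x = 5, result = [10]
After iteration 5: x = 1, result = [10]
After iteration 6: x = 20, result = [10, 20]
Loop ends.
len(result) = 2

Final answer: 2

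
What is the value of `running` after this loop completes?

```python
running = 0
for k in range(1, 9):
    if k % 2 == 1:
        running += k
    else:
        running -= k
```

Let's trace through this code step by step.

Initialize: running = 0
Entering loop: for k in range(1, 9):
After iteration 1: k = 1, running = 1
After iteration 2: k = 2, running = -1
After iteration 3: k = 3, running = 2
After iteration 4: k = 4, running = -2
After iteration 5: k = 5, running = 3
After iteration 6: k = 6, running = -3
After iteration 7: k = 7, running = 4
After iteration 8: k = 8, running = -4
Loop ends.

Final answer: -4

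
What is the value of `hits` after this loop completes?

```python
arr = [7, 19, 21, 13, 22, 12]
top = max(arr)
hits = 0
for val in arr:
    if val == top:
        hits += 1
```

Let's trace through this code step by step.

Initialize: arr = [7, 19, 21, 13, 22, 12]
Initialize: top = 22
Initialize: hits = 0
Entering loop: for val in arr:
After iteration 1: val = 7, hits = 0
After iteration 2: val = 19, hits = 0
After iteration 3: val = 21, hits = 0
After iteration 4: val = 13, hits = 0
After iteration 5: val = 22, hits = 1
After iteration 6: val = 12, hits = 1
Loop ends.

Final answer: 1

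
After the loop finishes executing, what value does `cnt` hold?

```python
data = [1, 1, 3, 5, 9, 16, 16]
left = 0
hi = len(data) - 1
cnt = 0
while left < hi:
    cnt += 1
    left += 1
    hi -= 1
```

Let's trace through this code step by step.

Initialize: data = [1, 1, 3, 5, 9, 16, 16]
Initialize: left = 0
Initialize: hi = 6
Initialize: cnt = 0
Entering loop: while left < hi:
After iteration 1: left = 1, hi = 5, cnt = 1
After iteration 2: left = 2, hi = 4, cnt = 2
After iteration 3: left = 3, hi = 3, cnt = 3
Loop ends.

Final answer: 3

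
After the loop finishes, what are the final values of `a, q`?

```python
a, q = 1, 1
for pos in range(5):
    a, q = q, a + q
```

Let's trace through this code step by step.

Initialize: a = 1
Initialize: q = 1
Entering loop: for pos in range(5):
After iteration 1: pos = 0, a = 1, q = 2
After iteration 2: pos = 1, a = 2, q = 3
After iteration 3: pos = 2, a = 3, q = 5
After iteration 4: pos = 3, a = 5, q = 8
After iteration 5: pos = 4, a = 8, q = 13
Loop ends.

Final answer: 8, 13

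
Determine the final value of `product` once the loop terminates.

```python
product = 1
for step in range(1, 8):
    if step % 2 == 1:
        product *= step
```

Let's trace through this code step by step.

Initialize: product = 1
Entering loop: for step in range(1, 8):
After iteration 1: step = 1, product = 1
After iteration 2: step = 2, product = 1
After iteration 3: step = 3, product = 3
After iteration 4: step = 4, product = 3
After iteration 5: step = 5, product = 15
After iteration 6: step = 6, product = 15
After iteration 7: step = 7, product = 105
Loop ends.

Final answer: 105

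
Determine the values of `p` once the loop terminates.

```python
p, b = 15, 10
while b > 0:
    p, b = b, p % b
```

Let's trace through this code step by step.

Initialize: p = 15
Initialize: b = 10
Entering loop: while b > 0:
After iteration 1: p = 10, b = 5
After iteration 2: p = 5, b = 0
Loop ends.

Final answer: 5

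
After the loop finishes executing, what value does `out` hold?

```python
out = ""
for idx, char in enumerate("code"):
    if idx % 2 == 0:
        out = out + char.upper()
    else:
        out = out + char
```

Let's trace through this code step by step.

Initialize: out = ''
Entering loop: for idx, char in enumerate("code"):
After iteration 1: idx = 0, char = 'c', out = 'C'
After iteration 2: idx = 1, char = 'o', out = 'Co'
After iteration 3: idx = 2, char = 'd', out = 'CoD'
After iteration 4: idx = 3, char = 'e', out = 'CoDe'
Loop ends.

Final answer: 'CoDe'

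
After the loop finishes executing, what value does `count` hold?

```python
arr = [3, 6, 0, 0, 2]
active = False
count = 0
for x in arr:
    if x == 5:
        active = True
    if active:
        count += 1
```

Let's trace through this code step by step.

Initialize: arr = [3, 6, 0, 0, 2]
Initialize: active = False
Initialize: count = 0
Entering loop: for x in arr:
After iteration 1: x = 3, count = 0
After iteration 2: x = 6, count = 0
After iteration 3: x = 0, count = 0
After iteration 4: x = 0, count = 0
After iteration 5: x = 2, count = 0
Loop ends.

Final answer: 0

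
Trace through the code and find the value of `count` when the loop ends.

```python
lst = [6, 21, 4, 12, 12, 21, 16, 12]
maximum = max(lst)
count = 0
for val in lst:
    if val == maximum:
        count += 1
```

Let's trace through this code step by step.

Initialize: lst = [6, 21, 4, 12, 12, 21, 16, 12]
Initialize: maximum = 21
Initialize: count = 0
Entering loop: for val in lst:
After iteration 1: val = 6, count = 0
After iteration 2: val = 21, count = 1
After iteration 3: val = 4, count = 1
After iteration 4: val = 12, count = 1
After iteration 5: val = 12, count = 1
After iteration 6: val = 21, count = 2
After iteration 7: val = 16, count = 2
After iteration 8: val = 12, count = 2
Loop ends.

Final answer: 2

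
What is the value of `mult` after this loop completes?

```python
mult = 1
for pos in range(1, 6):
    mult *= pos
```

Let's trace through this code step by step.

Initialize: mult = 1
Entering loop: for pos in range(1, 6):
After iteration 1: pos = 1, mult = 1
After iteration 2: pos = 2, mult = 2
After iteration 3: pos = 3, mult = 6
After iteration 4: pos = 4, mult = 24
After iteration 5: pos = 5, mult = 120
Loop ends.

Final answer: 120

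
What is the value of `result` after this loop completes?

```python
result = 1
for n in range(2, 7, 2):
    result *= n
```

Let's trace through this code step by step.

Initialize: result = 1
Entering loop: for n in range(2, 7, 2):
After iteration 1: n = 2, result = 2
After iteration 2: n = 4, result = 8
After iteration 3: n = 6, result = 48
Loop ends.

Final answer: 48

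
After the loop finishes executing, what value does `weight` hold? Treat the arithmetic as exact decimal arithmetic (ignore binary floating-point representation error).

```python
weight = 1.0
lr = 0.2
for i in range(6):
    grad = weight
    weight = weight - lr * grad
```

Let's trace through this code step by step.

Initialize: weight = 1.0
Initialize: lr = 0.2
Entering loop: for i in range(6):
After iteration 1: i = 0, weight = 0.8, grad = 1.0
After iteration 2: i = 1, weight = 0.64, grad = 0.8
After iteration 3: i = 2, weight = 0.512, grad = 0.64
After iteration 4: i = 3, weight = 0.4096, grad = 0.512
After iteration 5: i = 4, weight = 0.32768, grad = 0.4096
After iteration 6: i = 5, weight = 0.262144, grad = 0.32768
Loop ends.

Final answer: 0.262144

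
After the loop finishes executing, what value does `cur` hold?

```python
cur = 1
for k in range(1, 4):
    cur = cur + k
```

Let's trace through this code step by step.

Initialize: cur = 1
Entering loop: for k in range(1, 4):
After iteration 1: k = 1, cur = 2
After iteration 2: k = 2, cur = 4
After iteration 3: k = 3, cur = 7
Loop ends.

Final answer: 7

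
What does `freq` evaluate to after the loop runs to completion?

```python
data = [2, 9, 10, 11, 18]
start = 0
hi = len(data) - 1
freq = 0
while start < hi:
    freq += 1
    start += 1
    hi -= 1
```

Let's trace through this code step by step.

Initialize: data = [2, 9, 10, 11, 18]
Initialize: start = 0
Initialize: hi = 4
Initialize: freq = 0
Entering loop: while start < hi:
After iteration 1: start = 1, hi = 3, freq = 1
After iteration 2: start = 2, hi = 2, freq = 2
Loop ends.

Final answer: 2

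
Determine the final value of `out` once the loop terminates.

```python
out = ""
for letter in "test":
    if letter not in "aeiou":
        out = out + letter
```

Let's trace through this code step by step.

Initialize: out = ''
Entering loop: for letter in "test":
After iteration 1: letter = 't', out = 't'
After iteration 2: letter = 'e', out = 't'
After iteration 3: letter = 's', out = 'ts'
After iteration 4: letter = 't', out = 'tst'
Loop ends.

Final answer: 'tst'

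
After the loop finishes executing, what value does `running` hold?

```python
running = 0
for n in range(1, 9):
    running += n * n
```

Let's trace through this code step by step.

Initialize: running = 0
Entering loop: for n in range(1, 9):
After iteration 1: n = 1, running = 1
After iteration 2: n = 2, running = 5
After iteration 3: n = 3, running = 14
After iteration 4: n = 4, running = 30
After iteration 5: n = 5, running = 55
After iteration 6: n = 6, running = 91
After iteration 7: n = 7, running = 140
After iteration 8: n = 8, running = 204
Loop ends.

Final answer: 204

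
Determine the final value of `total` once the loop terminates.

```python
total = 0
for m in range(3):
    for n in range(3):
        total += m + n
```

Let's trace through this code step by step.

Initialize: total = 0
Entering loop: for m in range(3):
After iteration 1: m = 0, total = 3
After iteration 2: m = 1, total = 9
After iteration 3: m = 2, total = 18
Loop ends.

Final answer: 18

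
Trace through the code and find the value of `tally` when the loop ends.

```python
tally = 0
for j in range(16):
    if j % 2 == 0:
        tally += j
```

Let's trace through this code step by step.

Initialize: tally = 0
Entering loop: for j in range(16):
After iteration 1: j = 0, tally = 0
After iteration 2: j = 1, tally = 0
After iteration 3: j = 2, tally = 2
After iteration 4: j = 3, tally = 2
After iteration 5: j = 4, tally = 6
After iteration 6: j = 5, tally = 6
After iteration 7: j = 6, tally = 12
After iteration 8: j = 7, tally = 12
After iteration 9: j = 8, tally = 20
After iteration 10: j = 9, tally = 20
After iteration 11: j = 10, tally = 30
After iteration 12: j = 11, tally = 30
After iteration 13: j = 12, tally = 42
After iteration 14: j = 13, tally = 42
After iteration 15: j = 14, tally = 56
After iteration 16: j = 15, tally = 56
Loop ends.

Final answer: 56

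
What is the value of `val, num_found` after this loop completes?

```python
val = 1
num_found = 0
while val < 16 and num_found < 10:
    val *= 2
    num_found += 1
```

Let's trace through this code step by step.

Initialize: val = 1
Initialize: num_found = 0
Entering loop: while val < 16 and num_found < 10:
After iteration 1: val = 2, num_found = 1
After iteration 2: val = 4, num_found = 2
After iteration 3: val = 8, num_found = 3
After iteration 4: val = 16, num_found = 4
Loop ends.

Final answer: 16, 4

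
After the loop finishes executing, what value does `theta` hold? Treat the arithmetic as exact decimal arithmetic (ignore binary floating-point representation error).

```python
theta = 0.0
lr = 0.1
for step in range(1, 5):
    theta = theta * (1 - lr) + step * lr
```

Let's trace through this code step by step.

Initialize: theta = 0.0
Initialize: lr = 0.1
Entering loop: for step in range(1, 5):
After iteration 1: step = 1, theta = 0.1
After iteration 2: step = 2, theta = 0.29
After iteration 3: step = 3, theta = 0.561
After iteration 4: step = 4, theta = 0.9049
Loop ends.

Final answer: 0.9049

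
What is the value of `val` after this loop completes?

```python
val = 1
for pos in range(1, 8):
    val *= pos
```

Let's trace through this code step by step.

Initialize: val = 1
Entering loop: for pos in range(1, 8):
After iteration 1: pos = 1, val = 1
After iteration 2: pos = 2, val = 2
After iteration 3: pos = 3, val = 6
After iteration 4: pos = 4, val = 24
After iteration 5: pos = 5, val = 120
After iteration 6: pos = 6, val = 720
After iteration 7: pos = 7, val = 5040
Loop ends.

Final answer: 5040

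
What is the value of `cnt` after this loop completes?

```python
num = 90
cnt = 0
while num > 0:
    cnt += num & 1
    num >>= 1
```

Let's trace through this code step by step.

Initialize: num = 90
Initialize: cnt = 0
Entering loop: while num > 0:
After iteration 1: num = 45, cnt = 0
After iteration 2: num = 22, cnt = 1
After iteration 3: num = 11, cnt = 1
After iteration 4: num = 5, cnt = 2
After iteration 5: num = 2, cnt = 3
After iteration 6: num = 1, cnt = 3
After iteration 7: num = 0, cnt = 4
Loop ends.

Final answer: 4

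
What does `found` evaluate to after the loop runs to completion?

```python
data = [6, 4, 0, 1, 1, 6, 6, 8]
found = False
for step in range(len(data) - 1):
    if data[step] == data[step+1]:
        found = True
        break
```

Let's trace through this code step by step.

Initialize: data = [6, 4, 0, 1, 1, 6, 6, 8]
Initialize: found = False
Entering loop: for step in range(len(data) - 1):
After iteration 1: step = 0, found = False
After iteration 2: step = 1, found = False
After iteration 3: step = 2, found = False
After iteration 4: step = 3, found = True
Loop ends.

Final answer: True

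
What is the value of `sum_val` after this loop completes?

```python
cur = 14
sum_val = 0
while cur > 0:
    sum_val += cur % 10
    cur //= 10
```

Let's trace through this code step by step.

Initialize: cur = 14
Initialize: sum_val = 0
Entering loop: while cur > 0:
After iteration 1: cur = 1, sum_val = 4
After iteration 2: cur = 0, sum_val = 5
Loop ends.

Final answer: 5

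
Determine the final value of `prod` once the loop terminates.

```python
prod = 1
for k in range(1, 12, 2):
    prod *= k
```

Let's trace through this code step by step.

Initialize: prod = 1
Entering loop: for k in range(1, 12, 2):
After iteration 1: k = 1, prod = 1
After iteration 2: k = 3, prod = 3
After iteration 3: k = 5, prod = 15
After iteration 4: k = 7, prod = 105
After iteration 5: k = 9, prod = 945
After iteration 6: k = 11, prod = 10395
Loop ends.

Final answer: 10395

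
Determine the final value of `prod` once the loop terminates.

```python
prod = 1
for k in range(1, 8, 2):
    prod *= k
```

Let's trace through this code step by step.

Initialize: prod = 1
Entering loop: for k in range(1, 8, 2):
After iteration 1: k = 1, prod = 1
After iteration 2: k = 3, prod = 3
After iteration 3: k = 5, prod = 15
After iteration 4: k = 7, prod = 105
Loop ends.

Final answer: 105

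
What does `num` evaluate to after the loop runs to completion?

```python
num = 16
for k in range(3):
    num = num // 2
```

Let's trace through this code step by step.

Initialize: num = 16
Entering loop: for k in range(3):
After iteration 1: k = 0, num = 8
After iteration 2: k = 1, num = 4
After iteration 3: k = 2, num = 2
Loop ends.

Final answer: 2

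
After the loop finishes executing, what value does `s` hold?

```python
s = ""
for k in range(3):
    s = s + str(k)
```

Let's trace through this code step by step.

Initialize: s = ''
Entering loop: for k in range(3):
After iteration 1: k = 0, s = '0'
After iteration 2: k = 1, s = '01'
After iteration 3: k = 2, s = '012'
Loop ends.

Final answer: '012'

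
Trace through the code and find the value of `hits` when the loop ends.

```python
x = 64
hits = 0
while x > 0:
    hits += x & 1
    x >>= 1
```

Let's trace through this code step by step.

Initialize: x = 64
Initialize: hits = 0
Entering loop: while x > 0:
After iteration 1: x = 32, hits = 0
After iteration 2: x = 16, hits = 0
After iteration 3: x = 8, hits = 0
After iteration 4: x = 4, hits = 0
After iteration 5: x = 2, hits = 0
After iteration 6: x = 1, hits = 0
After iteration 7: x = 0, hits = 1
Loop ends.

Final answer: 1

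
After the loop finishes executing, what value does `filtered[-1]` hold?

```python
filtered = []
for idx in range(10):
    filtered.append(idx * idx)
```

Let's trace through this code step by step.

Initialize: filtered = []
Entering loop: for idx in range(10):
After iteration 1: idx = 0, filtered = [0]
After iteration 2: idx = 1, filtered = [0, 1]
After iteration 3: idx = 2, filtered = [0, 1, 4]
After iteration 4: idx = 3, filtered = [0, 1, 4, 9]
After iteration 5: idx = 4, filtered = [0, 1, 4, 9, 16]
After iteration 6: idx = 5, filtered = [0, 1, 4, 9, 16, 25]
After iteration 7: idx = 6, filtered = [0, 1, 4, 9, 16, 25, 36]
After iteration 8: idx = 7, filtered = [0, 1, 4, 9, 16, 25, 36, 49]
After iteration 9: idx = 8, filtered = [0, 1, 4, 9, 16, 25, 36, 49, 64]
After iteration 10: idx = 9, filtered = [0, 1, 4, 9, 16, 25, 36, 49, 64, 81]
Loop ends.
filtered[-1] = 81

Final answer: 81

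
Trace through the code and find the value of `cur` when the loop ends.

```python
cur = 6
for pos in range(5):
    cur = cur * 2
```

Let's trace through this code step by step.

Initialize: cur = 6
Entering loop: for pos in range(5):
After iteration 1: pos = 0, cur = 12
After iteration 2: pos = 1, cur = 24
After iteration 3: pos = 2, cur = 48
After iteration 4: pos = 3, cur = 96
After iteration 5: pos = 4, cur = 192
Loop ends.

Final answer: 192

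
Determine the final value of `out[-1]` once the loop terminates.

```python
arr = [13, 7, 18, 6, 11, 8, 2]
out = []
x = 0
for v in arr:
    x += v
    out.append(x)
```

Let's trace through this code step by step.

Initialize: arr = [13, 7, 18, 6, 11, 8, 2]
Initialize: out = []
Initialize: x = 0
Entering loop: for v in arr:
After iteration 1: v = 13, out = [13], x = 13
After iteration 2: v = 7, out = [13, 20], x = 20
After iteration 3: v = 18, out = [13, 20, 38], x = 38
After iteration 4: v = 6, out = [13, 20, 38, 44], x = 44
After iteration 5: v = 11, out = [13, 20, 38, 44, 55], x = 55
After iteration 6: v = 8, out = [13, 20, 38, 44, 55, 63], x = 63
After iteration 7: v = 2, out = [13, 20, 38, 44, 55, 63, 65], x = 65
Loop ends.
out[-1] = 65

Final answer: 65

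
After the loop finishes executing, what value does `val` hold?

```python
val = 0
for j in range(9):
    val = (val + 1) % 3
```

Let's trace through this code step by step.

Initialize: val = 0
Entering loop: for j in range(9):
After iteration 1: j = 0, val = 1
After iteration 2: j = 1, val = 2
After iteration 3: j = 2, val = 0
After iteration 4: j = 3, val = 1
After iteration 5: j = 4, val = 2
After iteration 6: j = 5, val = 0
After iteration 7: j = 6, val = 1
After iteration 8: j = 7, val = 2
After iteration 9: j = 8, val = 0
Loop ends.

Final answer: 0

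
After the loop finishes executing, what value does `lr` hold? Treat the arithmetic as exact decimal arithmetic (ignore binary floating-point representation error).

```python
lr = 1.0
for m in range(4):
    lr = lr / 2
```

Let's trace through this code step by step.

Initialize: lr = 1.0
Entering loop: for m in range(4):
After iteration 1: m = 0, lr = 0.5
After iteration 2: m = 1, lr = 0.25
After iteration 3: m = 2, lr = 0.125
After iteration 4: m = 3, lr = 0.0625
Loop ends.

Final answer: 0.0625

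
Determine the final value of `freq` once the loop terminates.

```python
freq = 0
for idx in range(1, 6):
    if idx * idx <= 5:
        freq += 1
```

Let's trace through this code step by step.

Initialize: freq = 0
Entering loop: for idx in range(1, 6):
After iteration 1: idx = 1, freq = 1
After iteration 2: idx = 2, freq = 2
After iteration 3: idx = 3, freq = 2
After iteration 4: idx = 4, freq = 2
After iteration 5: idx = 5, freq = 2
Loop ends.

Final answer: 2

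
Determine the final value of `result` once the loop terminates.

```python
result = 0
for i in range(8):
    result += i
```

Let's trace through this code step by step.

Initialize: result = 0
Entering loop: for i in range(8):
After iteration 1: i = 0, result = 0
After iteration 2: i = 1, result = 1
After iteration 3: i = 2, result = 3
After iteration 4: i = 3, result = 6
After iteration 5: i = 4, result = 10
After iteration 6: i = 5, result = 15
After iteration 7: i = 6, result = 21
After iteration 8: i = 7, result = 28
Loop ends.

Final answer: 28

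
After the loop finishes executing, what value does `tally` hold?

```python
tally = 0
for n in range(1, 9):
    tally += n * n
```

Let's trace through this code step by step.

Initialize: tally = 0
Entering loop: for n in range(1, 9):
After iteration 1: n = 1, tally = 1
After iteration 2: n = 2, tally = 5
After iteration 3: n = 3, tally = 14
After iteration 4: n = 4, tally = 30
After iteration 5: n = 5, tally = 55
After iteration 6: n = 6, tally = 91
After iteration 7: n = 7, tally = 140
After iteration 8: n = 8, tally = 204
Loop ends.

Final answer: 204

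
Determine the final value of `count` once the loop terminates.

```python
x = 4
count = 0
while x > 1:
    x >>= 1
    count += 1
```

Let's trace through this code step by step.

Initialize: x = 4
Initialize: count = 0
Entering loop: while x > 1:
After iteration 1: x = 2, count = 1
After iteration 2: x = 1, count = 2
Loop ends.

Final answer: 2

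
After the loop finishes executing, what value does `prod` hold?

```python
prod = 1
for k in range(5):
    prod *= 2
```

Let's trace through this code step by step.

Initialize: prod = 1
Entering loop: for k in range(5):
After iteration 1: k = 0, prod = 2
After iteration 2: k = 1, prod = 4
After iteration 3: k = 2, prod = 8
After iteration 4: k = 3, prod = 16
After iteration 5: k = 4, prod = 32
Loop ends.

Final answer: 32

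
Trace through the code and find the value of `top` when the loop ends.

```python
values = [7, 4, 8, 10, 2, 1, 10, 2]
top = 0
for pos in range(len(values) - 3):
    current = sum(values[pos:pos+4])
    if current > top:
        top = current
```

Let's trace through this code step by step.

Initialize: values = [7, 4, 8, 10, 2, 1, 10, 2]
Initialize: top = 0
Entering loop: for pos in range(len(values) - 3):
After iteration 1: pos = 0, top = 29, current = 29
After iteration 2: pos = 1, top = 29, current = 24
After iteration 3: pos = 2, top = 29, current = 21
After iteration 4: pos = 3, top = 29, current = 23
After iteration 5: pos = 4, top = 29, current = 15
Loop ends.

Final answer: 29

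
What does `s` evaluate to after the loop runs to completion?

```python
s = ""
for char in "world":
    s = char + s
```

Let's trace through this code step by step.

Initialize: s = ''
Entering loop: for char in "world":
After iteration 1: char = 'w', s = 'w'
After iteration 2: char = 'o', s = 'ow'
After iteration 3: char = 'r', s = 'row'
After iteration 4: char = 'l', s = 'lrow'
After iteration 5: char = 'd', s = 'dlrow'
Loop ends.

Final answer: 'dlrow'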